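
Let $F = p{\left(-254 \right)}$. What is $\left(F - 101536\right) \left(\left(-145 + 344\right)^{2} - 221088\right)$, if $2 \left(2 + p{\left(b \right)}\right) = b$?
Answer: $18450875855$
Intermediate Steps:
$p{\left(b \right)} = -2 + \frac{b}{2}$
$F = -129$ ($F = -2 + \frac{1}{2} \left(-254\right) = -2 - 127 = -129$)
$\left(F - 101536\right) \left(\left(-145 + 344\right)^{2} - 221088\right) = \left(-129 - 101536\right) \left(\left(-145 + 344\right)^{2} - 221088\right) = - 101665 \left(199^{2} - 221088\right) = - 101665 \left(39601 - 221088\right) = \left(-101665\right) \left(-181487\right) = 18450875855$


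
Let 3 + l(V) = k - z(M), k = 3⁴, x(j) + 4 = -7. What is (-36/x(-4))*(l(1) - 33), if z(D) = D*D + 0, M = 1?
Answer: 144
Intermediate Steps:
x(j) = -11 (x(j) = -4 - 7 = -11)
k = 81
z(D) = D² (z(D) = D² + 0 = D²)
l(V) = 77 (l(V) = -3 + (81 - 1*1²) = -3 + (81 - 1*1) = -3 + (81 - 1) = -3 + 80 = 77)
(-36/x(-4))*(l(1) - 33) = (-36/(-11))*(77 - 33) = -36*(-1/11)*44 = (36/11)*44 = 144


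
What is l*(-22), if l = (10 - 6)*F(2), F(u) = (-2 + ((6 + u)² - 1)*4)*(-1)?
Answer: 22000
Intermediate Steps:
F(u) = 6 - 4*(6 + u)² (F(u) = (-2 + (-1 + (6 + u)²)*4)*(-1) = (-2 + (-4 + 4*(6 + u)²))*(-1) = (-6 + 4*(6 + u)²)*(-1) = 6 - 4*(6 + u)²)
l = -1000 (l = (10 - 6)*(6 - 4*(6 + 2)²) = 4*(6 - 4*8²) = 4*(6 - 4*64) = 4*(6 - 256) = 4*(-250) = -1000)
l*(-22) = -1000*(-22) = 22000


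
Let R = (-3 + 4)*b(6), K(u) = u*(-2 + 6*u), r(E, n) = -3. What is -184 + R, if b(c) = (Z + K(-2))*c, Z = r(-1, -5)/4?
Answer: -41/2 ≈ -20.500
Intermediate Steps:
Z = -¾ (Z = -3/4 = -3*¼ = -¾ ≈ -0.75000)
b(c) = 109*c/4 (b(c) = (-¾ + 2*(-2)*(-1 + 3*(-2)))*c = (-¾ + 2*(-2)*(-1 - 6))*c = (-¾ + 2*(-2)*(-7))*c = (-¾ + 28)*c = 109*c/4)
R = 327/2 (R = (-3 + 4)*((109/4)*6) = 1*(327/2) = 327/2 ≈ 163.50)
-184 + R = -184 + 327/2 = -41/2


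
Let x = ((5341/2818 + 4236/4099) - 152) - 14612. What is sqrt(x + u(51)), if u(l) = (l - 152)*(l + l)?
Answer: 3*I*sqrt(371560547093024990)/11550982 ≈ 158.31*I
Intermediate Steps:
u(l) = 2*l*(-152 + l) (u(l) = (-152 + l)*(2*l) = 2*l*(-152 + l))
x = -170504868441/11550982 (x = ((5341*(1/2818) + 4236*(1/4099)) - 152) - 14612 = ((5341/2818 + 4236/4099) - 152) - 14612 = (33829807/11550982 - 152) - 14612 = -1721919457/11550982 - 14612 = -170504868441/11550982 ≈ -14761.)
sqrt(x + u(51)) = sqrt(-170504868441/11550982 + 2*51*(-152 + 51)) = sqrt(-170504868441/11550982 + 2*51*(-101)) = sqrt(-170504868441/11550982 - 10302) = sqrt(-289503085005/11550982) = 3*I*sqrt(371560547093024990)/11550982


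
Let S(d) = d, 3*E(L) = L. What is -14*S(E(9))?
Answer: -42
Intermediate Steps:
E(L) = L/3
-14*S(E(9)) = -14*9/3 = -14*3 = -42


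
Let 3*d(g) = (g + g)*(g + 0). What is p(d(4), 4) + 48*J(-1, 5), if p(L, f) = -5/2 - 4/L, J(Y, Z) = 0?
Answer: -23/8 ≈ -2.8750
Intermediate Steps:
d(g) = 2*g²/3 (d(g) = ((g + g)*(g + 0))/3 = ((2*g)*g)/3 = (2*g²)/3 = 2*g²/3)
p(L, f) = -5/2 - 4/L (p(L, f) = -5*½ - 4/L = -5/2 - 4/L)
p(d(4), 4) + 48*J(-1, 5) = (-5/2 - 4/((⅔)*4²)) + 48*0 = (-5/2 - 4/((⅔)*16)) + 0 = (-5/2 - 4/32/3) + 0 = (-5/2 - 4*3/32) + 0 = (-5/2 - 3/8) + 0 = -23/8 + 0 = -23/8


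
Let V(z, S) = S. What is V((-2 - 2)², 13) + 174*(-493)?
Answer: -85769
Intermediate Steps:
V((-2 - 2)², 13) + 174*(-493) = 13 + 174*(-493) = 13 - 85782 = -85769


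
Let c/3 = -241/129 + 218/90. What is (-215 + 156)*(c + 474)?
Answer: -18101318/645 ≈ -28064.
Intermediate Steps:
c = 1072/645 (c = 3*(-241/129 + 218/90) = 3*(-241*1/129 + 218*(1/90)) = 3*(-241/129 + 109/45) = 3*(1072/1935) = 1072/645 ≈ 1.6620)
(-215 + 156)*(c + 474) = (-215 + 156)*(1072/645 + 474) = -59*306802/645 = -18101318/645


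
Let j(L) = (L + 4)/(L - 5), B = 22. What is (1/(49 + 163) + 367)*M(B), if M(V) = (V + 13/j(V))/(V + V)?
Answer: 4746105/18656 ≈ 254.40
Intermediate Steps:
j(L) = (4 + L)/(-5 + L)
M(V) = (V + 13*(-5 + V)/(4 + V))/(2*V) (M(V) = (V + 13/(((4 + V)/(-5 + V))))/(V + V) = (V + 13*((-5 + V)/(4 + V)))/((2*V)) = (V + 13*(-5 + V)/(4 + V))*(1/(2*V)) = (V + 13*(-5 + V)/(4 + V))/(2*V))
(1/(49 + 163) + 367)*M(B) = (1/(49 + 163) + 367)*((½)*(-65 + 22² + 17*22)/(22*(4 + 22))) = (1/212 + 367)*((½)*(1/22)*(-65 + 484 + 374)/26) = (1/212 + 367)*((½)*(1/22)*(1/26)*793) = (77805/212)*(61/88) = 4746105/18656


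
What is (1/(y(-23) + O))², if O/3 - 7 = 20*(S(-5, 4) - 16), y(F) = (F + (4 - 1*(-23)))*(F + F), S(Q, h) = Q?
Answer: 1/2024929 ≈ 4.9384e-7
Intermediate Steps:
y(F) = 2*F*(27 + F) (y(F) = (F + (4 + 23))*(2*F) = (F + 27)*(2*F) = (27 + F)*(2*F) = 2*F*(27 + F))
O = -1239 (O = 21 + 3*(20*(-5 - 16)) = 21 + 3*(20*(-21)) = 21 + 3*(-420) = 21 - 1260 = -1239)
(1/(y(-23) + O))² = (1/(2*(-23)*(27 - 23) - 1239))² = (1/(2*(-23)*4 - 1239))² = (1/(-184 - 1239))² = (1/(-1423))² = (-1/1423)² = 1/2024929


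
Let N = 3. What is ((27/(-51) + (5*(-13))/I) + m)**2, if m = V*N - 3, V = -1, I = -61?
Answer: 32103556/1075369 ≈ 29.854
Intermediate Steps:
m = -6 (m = -1*3 - 3 = -3 - 3 = -6)
((27/(-51) + (5*(-13))/I) + m)**2 = ((27/(-51) + (5*(-13))/(-61)) - 6)**2 = ((27*(-1/51) - 65*(-1/61)) - 6)**2 = ((-9/17 + 65/61) - 6)**2 = (556/1037 - 6)**2 = (-5666/1037)**2 = 32103556/1075369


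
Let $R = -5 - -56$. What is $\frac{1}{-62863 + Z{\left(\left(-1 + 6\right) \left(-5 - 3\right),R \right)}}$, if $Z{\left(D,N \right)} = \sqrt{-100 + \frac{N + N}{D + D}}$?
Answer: $- \frac{2514520}{158070274811} - \frac{2 i \sqrt{40510}}{158070274811} \approx -1.5908 \cdot 10^{-5} - 2.5466 \cdot 10^{-9} i$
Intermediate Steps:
$R = 51$ ($R = -5 + 56 = 51$)
$Z{\left(D,N \right)} = \sqrt{-100 + \frac{N}{D}}$ ($Z{\left(D,N \right)} = \sqrt{-100 + \frac{2 N}{2 D}} = \sqrt{-100 + 2 N \frac{1}{2 D}} = \sqrt{-100 + \frac{N}{D}}$)
$\frac{1}{-62863 + Z{\left(\left(-1 + 6\right) \left(-5 - 3\right),R \right)}} = \frac{1}{-62863 + \sqrt{-100 + \frac{51}{\left(-1 + 6\right) \left(-5 - 3\right)}}} = \frac{1}{-62863 + \sqrt{-100 + \frac{51}{5 \left(-8\right)}}} = \frac{1}{-62863 + \sqrt{-100 + \frac{51}{-40}}} = \frac{1}{-62863 + \sqrt{-100 + 51 \left(- \frac{1}{40}\right)}} = \frac{1}{-62863 + \sqrt{-100 - \frac{51}{40}}} = \frac{1}{-62863 + \sqrt{- \frac{4051}{40}}} = \frac{1}{-62863 + \frac{i \sqrt{40510}}{20}}$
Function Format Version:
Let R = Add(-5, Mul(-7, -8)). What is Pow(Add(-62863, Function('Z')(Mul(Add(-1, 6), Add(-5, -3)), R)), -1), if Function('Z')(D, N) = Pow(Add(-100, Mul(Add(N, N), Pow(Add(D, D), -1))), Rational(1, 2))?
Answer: Add(Rational(-2514520, 158070274811), Mul(Rational(-2, 158070274811), I, Pow(40510, Rational(1, 2)))) ≈ Add(-1.5908e-5, Mul(-2.5466e-9, I))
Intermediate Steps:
R = 51 (R = Add(-5, 56) = 51)
Function('Z')(D, N) = Pow(Add(-100, Mul(N, Pow(D, -1))), Rational(1, 2)) (Function('Z')(D, N) = Pow(Add(-100, Mul(Mul(2, N), Pow(Mul(2, D), -1))), Rational(1, 2)) = Pow(Add(-100, Mul(Mul(2, N), Mul(Rational(1, 2), Pow(D, -1)))), Rational(1, 2)) = Pow(Add(-100, Mul(N, Pow(D, -1))), Rational(1, 2)))
Pow(Add(-62863, Function('Z')(Mul(Add(-1, 6), Add(-5, -3)), R)), -1) = Pow(Add(-62863, Pow(Add(-100, Mul(51, Pow(Mul(Add(-1, 6), Add(-5, -3)), -1))), Rational(1, 2))), -1) = Pow(Add(-62863, Pow(Add(-100, Mul(51, Pow(Mul(5, -8), -1))), Rational(1, 2))), -1) = Pow(Add(-62863, Pow(Add(-100, Mul(51, Pow(-40, -1))), Rational(1, 2))), -1) = Pow(Add(-62863, Pow(Add(-100, Mul(51, Rational(-1, 40))), Rational(1, 2))), -1) = Pow(Add(-62863, Pow(Add(-100, Rational(-51, 40)), Rational(1, 2))), -1) = Pow(Add(-62863, Pow(Rational(-4051, 40), Rational(1, 2))), -1) = Pow(Add(-62863, Mul(Rational(1, 20), I, Pow(40510, Rational(1, 2)))), -1)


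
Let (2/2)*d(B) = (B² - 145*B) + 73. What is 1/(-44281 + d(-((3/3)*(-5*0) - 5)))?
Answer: -1/44908 ≈ -2.2268e-5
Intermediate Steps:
d(B) = 73 + B² - 145*B (d(B) = (B² - 145*B) + 73 = 73 + B² - 145*B)
1/(-44281 + d(-((3/3)*(-5*0) - 5))) = 1/(-44281 + (73 + (-((3/3)*(-5*0) - 5))² - (-145)*((3/3)*(-5*0) - 5))) = 1/(-44281 + (73 + (-((3*(⅓))*0 - 5))² - (-145)*((3*(⅓))*0 - 5))) = 1/(-44281 + (73 + (-(1*0 - 5))² - (-145)*(1*0 - 5))) = 1/(-44281 + (73 + (-(0 - 5))² - (-145)*(0 - 5))) = 1/(-44281 + (73 + (-1*(-5))² - (-145)*(-5))) = 1/(-44281 + (73 + 5² - 145*5)) = 1/(-44281 + (73 + 25 - 725)) = 1/(-44281 - 627) = 1/(-44908) = -1/44908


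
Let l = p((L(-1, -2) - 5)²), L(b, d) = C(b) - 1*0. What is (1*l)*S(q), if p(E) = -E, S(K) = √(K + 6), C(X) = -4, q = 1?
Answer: -81*√7 ≈ -214.31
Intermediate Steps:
S(K) = √(6 + K)
L(b, d) = -4 (L(b, d) = -4 - 1*0 = -4 + 0 = -4)
l = -81 (l = -(-4 - 5)² = -1*(-9)² = -1*81 = -81)
(1*l)*S(q) = (1*(-81))*√(6 + 1) = -81*√7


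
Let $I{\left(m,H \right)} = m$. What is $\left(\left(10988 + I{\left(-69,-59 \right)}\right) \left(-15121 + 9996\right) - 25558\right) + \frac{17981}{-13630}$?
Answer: $- \frac{763081469771}{13630} \approx -5.5985 \cdot 10^{7}$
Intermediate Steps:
$\left(\left(10988 + I{\left(-69,-59 \right)}\right) \left(-15121 + 9996\right) - 25558\right) + \frac{17981}{-13630} = \left(\left(10988 - 69\right) \left(-15121 + 9996\right) - 25558\right) + \frac{17981}{-13630} = \left(10919 \left(-5125\right) - 25558\right) + 17981 \left(- \frac{1}{13630}\right) = \left(-55959875 - 25558\right) - \frac{17981}{13630} = -55985433 - \frac{17981}{13630} = - \frac{763081469771}{13630}$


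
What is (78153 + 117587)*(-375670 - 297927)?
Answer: -131849876780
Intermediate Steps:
(78153 + 117587)*(-375670 - 297927) = 195740*(-673597) = -131849876780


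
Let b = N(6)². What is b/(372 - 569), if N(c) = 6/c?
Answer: -1/197 ≈ -0.0050761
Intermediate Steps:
b = 1 (b = (6/6)² = (6*(⅙))² = 1² = 1)
b/(372 - 569) = 1/(372 - 569) = 1/(-197) = -1/197*1 = -1/197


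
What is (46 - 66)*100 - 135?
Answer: -2135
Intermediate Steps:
(46 - 66)*100 - 135 = -20*100 - 135 = -2000 - 135 = -2135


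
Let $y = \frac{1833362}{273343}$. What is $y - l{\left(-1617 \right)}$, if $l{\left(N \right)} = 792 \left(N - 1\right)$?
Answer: $\frac{350278860770}{273343} \approx 1.2815 \cdot 10^{6}$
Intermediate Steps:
$l{\left(N \right)} = -792 + 792 N$ ($l{\left(N \right)} = 792 \left(-1 + N\right) = -792 + 792 N$)
$y = \frac{1833362}{273343}$ ($y = 1833362 \cdot \frac{1}{273343} = \frac{1833362}{273343} \approx 6.7072$)
$y - l{\left(-1617 \right)} = \frac{1833362}{273343} - \left(-792 + 792 \left(-1617\right)\right) = \frac{1833362}{273343} - \left(-792 - 1280664\right) = \frac{1833362}{273343} - -1281456 = \frac{1833362}{273343} + 1281456 = \frac{350278860770}{273343}$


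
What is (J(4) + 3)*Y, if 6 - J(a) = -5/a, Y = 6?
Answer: 123/2 ≈ 61.500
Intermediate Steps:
J(a) = 6 + 5/a (J(a) = 6 - (-5)/a = 6 + 5/a)
(J(4) + 3)*Y = ((6 + 5/4) + 3)*6 = (29/4 + 3)*6 = (41/4)*6 = 123/2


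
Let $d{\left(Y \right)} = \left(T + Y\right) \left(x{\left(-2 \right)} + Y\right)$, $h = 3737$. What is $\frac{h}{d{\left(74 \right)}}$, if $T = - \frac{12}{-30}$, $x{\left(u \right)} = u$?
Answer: $\frac{18685}{26784} \approx 0.69762$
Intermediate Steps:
$T = \frac{2}{5}$ ($T = \left(-12\right) \left(- \frac{1}{30}\right) = \frac{2}{5} \approx 0.4$)
$d{\left(Y \right)} = \left(-2 + Y\right) \left(\frac{2}{5} + Y\right)$ ($d{\left(Y \right)} = \left(\frac{2}{5} + Y\right) \left(-2 + Y\right) = \left(-2 + Y\right) \left(\frac{2}{5} + Y\right)$)
$\frac{h}{d{\left(74 \right)}} = \frac{3737}{- \frac{4}{5} + 74^{2} - \frac{592}{5}} = \frac{3737}{- \frac{4}{5} + 5476 - \frac{592}{5}} = \frac{3737}{\frac{26784}{5}} = 3737 \cdot \frac{5}{26784} = \frac{18685}{26784}$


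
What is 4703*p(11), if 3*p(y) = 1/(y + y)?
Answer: 4703/66 ≈ 71.258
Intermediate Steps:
p(y) = 1/(6*y) (p(y) = 1/(3*(y + y)) = 1/(3*((2*y))) = (1/(2*y))/3 = 1/(6*y))
4703*p(11) = 4703*((⅙)/11) = 4703*((⅙)*(1/11)) = 4703*(1/66) = 4703/66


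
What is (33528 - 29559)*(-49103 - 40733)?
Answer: -356559084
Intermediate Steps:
(33528 - 29559)*(-49103 - 40733) = 3969*(-89836) = -356559084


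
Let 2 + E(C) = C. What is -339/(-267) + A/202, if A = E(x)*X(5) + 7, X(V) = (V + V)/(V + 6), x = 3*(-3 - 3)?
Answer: 240139/197758 ≈ 1.2143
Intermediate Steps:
x = -18 (x = 3*(-6) = -18)
X(V) = 2*V/(6 + V) (X(V) = (2*V)/(6 + V) = 2*V/(6 + V))
E(C) = -2 + C
A = -123/11 (A = (-2 - 18)*(2*5/(6 + 5)) + 7 = -40*5/11 + 7 = -20*10/11 + 7 = -200/11 + 7 = -123/11 ≈ -11.182)
-339/(-267) + A/202 = -339/(-267) - 123/11/202 = -339*(-1/267) - 123/11*1/202 = 113/89 - 123/2222 = 240139/197758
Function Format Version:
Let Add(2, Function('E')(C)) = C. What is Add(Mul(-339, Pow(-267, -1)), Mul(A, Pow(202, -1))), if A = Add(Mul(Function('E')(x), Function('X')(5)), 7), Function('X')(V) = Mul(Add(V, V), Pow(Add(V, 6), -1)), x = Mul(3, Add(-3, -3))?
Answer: Rational(240139, 197758) ≈ 1.2143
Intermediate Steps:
x = -18 (x = Mul(3, -6) = -18)
Function('X')(V) = Mul(2, V, Pow(Add(6, V), -1)) (Function('X')(V) = Mul(Mul(2, V), Pow(Add(6, V), -1)) = Mul(2, V, Pow(Add(6, V), -1)))
Function('E')(C) = Add(-2, C)
A = Rational(-123, 11) (A = Add(Mul(Add(-2, -18), Mul(2, 5, Pow(Add(6, 5), -1))), 7) = Add(Mul(-20, Mul(2, 5, Pow(11, -1))), 7) = Add(Mul(-20, Mul(2, 5, Rational(1, 11))), 7) = Add(Mul(-20, Rational(10, 11)), 7) = Add(Rational(-200, 11), 7) = Rational(-123, 11) ≈ -11.182)
Add(Mul(-339, Pow(-267, -1)), Mul(A, Pow(202, -1))) = Add(Mul(-339, Pow(-267, -1)), Mul(Rational(-123, 11), Pow(202, -1))) = Add(Mul(-339, Rational(-1, 267)), Mul(Rational(-123, 11), Rational(1, 202))) = Add(Rational(113, 89), Rational(-123, 2222)) = Rational(240139, 197758)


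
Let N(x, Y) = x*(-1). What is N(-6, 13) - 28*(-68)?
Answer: 1910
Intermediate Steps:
N(x, Y) = -x
N(-6, 13) - 28*(-68) = -1*(-6) - 28*(-68) = 6 + 1904 = 1910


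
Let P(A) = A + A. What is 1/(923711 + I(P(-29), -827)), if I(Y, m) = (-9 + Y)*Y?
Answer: 1/927597 ≈ 1.0781e-6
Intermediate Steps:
P(A) = 2*A
I(Y, m) = Y*(-9 + Y)
1/(923711 + I(P(-29), -827)) = 1/(923711 + (2*(-29))*(-9 + 2*(-29))) = 1/(923711 - 58*(-9 - 58)) = 1/(923711 - 58*(-67)) = 1/(923711 + 3886) = 1/927597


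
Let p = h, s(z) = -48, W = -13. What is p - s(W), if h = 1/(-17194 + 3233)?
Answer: 670127/13961 ≈ 48.000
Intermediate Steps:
h = -1/13961 (h = 1/(-13961) = -1/13961 ≈ -7.1628e-5)
p = -1/13961 ≈ -7.1628e-5
p - s(W) = -1/13961 - 1*(-48) = -1/13961 + 48 = 670127/13961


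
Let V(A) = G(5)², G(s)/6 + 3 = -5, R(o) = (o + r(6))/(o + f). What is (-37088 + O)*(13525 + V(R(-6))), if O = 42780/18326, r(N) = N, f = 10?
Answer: -488995157806/833 ≈ -5.8703e+8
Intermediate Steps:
R(o) = (6 + o)/(10 + o) (R(o) = (o + 6)/(o + 10) = (6 + o)/(10 + o))
G(s) = -48 (G(s) = -18 + 6*(-5) = -18 - 30 = -48)
O = 21390/9163 (O = 42780*(1/18326) = 21390/9163 ≈ 2.3344)
V(A) = 2304 (V(A) = (-48)² = 2304)
(-37088 + O)*(13525 + V(R(-6))) = (-37088 + 21390/9163)*(13525 + 2304) = -339815954/9163*15829 = -488995157806/833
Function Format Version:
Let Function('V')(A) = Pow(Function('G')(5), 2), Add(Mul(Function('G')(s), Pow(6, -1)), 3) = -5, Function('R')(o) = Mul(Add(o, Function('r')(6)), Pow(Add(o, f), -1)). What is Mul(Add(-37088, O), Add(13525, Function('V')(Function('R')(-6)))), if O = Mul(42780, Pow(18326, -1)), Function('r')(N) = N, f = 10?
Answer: Rational(-488995157806, 833) ≈ -5.8703e+8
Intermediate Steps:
Function('R')(o) = Mul(Pow(Add(10, o), -1), Add(6, o)) (Function('R')(o) = Mul(Add(o, 6), Pow(Add(o, 10), -1)) = Mul(Add(6, o), Pow(Add(10, o), -1)) = Mul(Pow(Add(10, o), -1), Add(6, o)))
Function('G')(s) = -48 (Function('G')(s) = Add(-18, Mul(6, -5)) = Add(-18, -30) = -48)
O = Rational(21390, 9163) (O = Mul(42780, Rational(1, 18326)) = Rational(21390, 9163) ≈ 2.3344)
Function('V')(A) = 2304 (Function('V')(A) = Pow(-48, 2) = 2304)
Mul(Add(-37088, O), Add(13525, Function('V')(Function('R')(-6)))) = Mul(Add(-37088, Rational(21390, 9163)), Add(13525, 2304)) = Mul(Rational(-339815954, 9163), 15829) = Rational(-488995157806, 833)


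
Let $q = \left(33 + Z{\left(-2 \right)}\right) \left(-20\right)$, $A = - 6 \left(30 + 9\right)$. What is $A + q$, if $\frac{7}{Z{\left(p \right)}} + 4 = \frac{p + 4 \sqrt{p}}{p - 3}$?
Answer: $\frac{4 \left(- 447 \sqrt{2} + 1924 i\right)}{- 9 i + 2 \sqrt{2}} \approx -858.61 - 11.123 i$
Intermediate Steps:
$A = -234$ ($A = \left(-6\right) 39 = -234$)
$Z{\left(p \right)} = \frac{7}{-4 + \frac{p + 4 \sqrt{p}}{-3 + p}}$ ($Z{\left(p \right)} = \frac{7}{-4 + \frac{p + 4 \sqrt{p}}{p - 3}} = \frac{7}{-4 + \frac{p + 4 \sqrt{p}}{-3 + p}}$)
$q = -660 + \frac{700}{18 + 4 i \sqrt{2}}$ ($q = \left(33 + \frac{7 \left(-3 - 2\right)}{12 - -6 + 4 \sqrt{-2}}\right) \left(-20\right) = \left(33 + 7 \frac{1}{12 + 6 + 4 i \sqrt{2}} \left(-5\right)\right) \left(-20\right) = \left(33 + 7 \frac{1}{18 + 4 i \sqrt{2}} \left(-5\right)\right) \left(-20\right) = \left(33 - \frac{35}{18 + 4 i \sqrt{2}}\right) \left(-20\right) = -660 + \frac{700}{18 + 4 i \sqrt{2}} \approx -624.61 - 11.123 i$)
$A + q = -234 + \frac{10 \left(- 132 \sqrt{2} + 559 i\right)}{- 9 i + 2 \sqrt{2}}$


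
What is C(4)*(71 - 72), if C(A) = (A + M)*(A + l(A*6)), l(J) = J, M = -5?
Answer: 28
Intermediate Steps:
C(A) = 7*A*(-5 + A) (C(A) = (A - 5)*(A + A*6) = (-5 + A)*(A + 6*A) = (-5 + A)*(7*A) = 7*A*(-5 + A))
C(4)*(71 - 72) = (7*4*(-5 + 4))*(71 - 72) = (7*4*(-1))*(-1) = -28*(-1) = 28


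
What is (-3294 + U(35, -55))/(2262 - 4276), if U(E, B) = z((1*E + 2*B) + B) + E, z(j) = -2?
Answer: 3261/2014 ≈ 1.6192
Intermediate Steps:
U(E, B) = -2 + E
(-3294 + U(35, -55))/(2262 - 4276) = (-3294 + (-2 + 35))/(2262 - 4276) = (-3294 + 33)/(-2014) = -3261*(-1/2014) = 3261/2014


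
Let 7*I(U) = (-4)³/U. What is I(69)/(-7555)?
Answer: 64/3649065 ≈ 1.7539e-5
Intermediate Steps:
I(U) = -64/(7*U) (I(U) = ((-4)³/U)/7 = (-64/U)/7 = -64/(7*U))
I(69)/(-7555) = -64/7/69/(-7555) = -64/7*1/69*(-1/7555) = -64/483*(-1/7555) = 64/3649065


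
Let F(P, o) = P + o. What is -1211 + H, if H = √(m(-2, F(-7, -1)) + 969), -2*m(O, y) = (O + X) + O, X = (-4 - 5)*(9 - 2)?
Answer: -1211 + √4010/2 ≈ -1179.3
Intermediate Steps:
X = -63 (X = -9*7 = -63)
m(O, y) = 63/2 - O (m(O, y) = -((O - 63) + O)/2 = -((-63 + O) + O)/2 = -(-63 + 2*O)/2 = 63/2 - O)
H = √4010/2 (H = √((63/2 - 1*(-2)) + 969) = √((63/2 + 2) + 969) = √(67/2 + 969) = √(2005/2) = √4010/2 ≈ 31.662)
-1211 + H = -1211 + √4010/2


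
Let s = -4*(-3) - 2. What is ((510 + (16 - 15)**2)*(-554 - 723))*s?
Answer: -6525470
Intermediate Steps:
s = 10 (s = 12 - 2 = 10)
((510 + (16 - 15)**2)*(-554 - 723))*s = ((510 + (16 - 15)**2)*(-554 - 723))*10 = ((510 + 1**2)*(-1277))*10 = ((510 + 1)*(-1277))*10 = (511*(-1277))*10 = -652547*10 = -6525470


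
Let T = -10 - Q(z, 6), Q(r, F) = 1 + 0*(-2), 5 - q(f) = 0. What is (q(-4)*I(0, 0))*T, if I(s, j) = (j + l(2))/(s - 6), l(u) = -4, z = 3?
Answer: -110/3 ≈ -36.667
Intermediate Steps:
q(f) = 5 (q(f) = 5 - 1*0 = 5 + 0 = 5)
Q(r, F) = 1 (Q(r, F) = 1 + 0 = 1)
I(s, j) = (-4 + j)/(-6 + s) (I(s, j) = (j - 4)/(s - 6) = (-4 + j)/(-6 + s))
T = -11 (T = -10 - 1*1 = -10 - 1 = -11)
(q(-4)*I(0, 0))*T = (5*((-4 + 0)/(-6 + 0)))*(-11) = (5*(-4/(-6)))*(-11) = (5*(-⅙*(-4)))*(-11) = (5*(⅔))*(-11) = (10/3)*(-11) = -110/3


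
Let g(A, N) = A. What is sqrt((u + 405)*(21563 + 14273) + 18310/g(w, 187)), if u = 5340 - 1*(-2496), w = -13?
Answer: sqrt(49909598414)/13 ≈ 17185.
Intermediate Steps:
u = 7836 (u = 5340 + 2496 = 7836)
sqrt((u + 405)*(21563 + 14273) + 18310/g(w, 187)) = sqrt((7836 + 405)*(21563 + 14273) + 18310/(-13)) = sqrt(8241*35836 + 18310*(-1/13)) = sqrt(295324476 - 18310/13) = sqrt(3839199878/13) = sqrt(49909598414)/13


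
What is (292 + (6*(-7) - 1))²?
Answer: 62001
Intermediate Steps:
(292 + (6*(-7) - 1))² = (292 + (-42 - 1))² = (292 - 43)² = 249² = 62001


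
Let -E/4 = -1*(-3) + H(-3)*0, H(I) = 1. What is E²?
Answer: 144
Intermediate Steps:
E = -12 (E = -4*(-1*(-3) + 1*0) = -4*(3 + 0) = -4*3 = -12)
E² = (-12)² = 144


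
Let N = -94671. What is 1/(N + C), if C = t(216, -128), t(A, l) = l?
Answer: -1/94799 ≈ -1.0549e-5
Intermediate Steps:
C = -128
1/(N + C) = 1/(-94671 - 128) = 1/(-94799) = -1/94799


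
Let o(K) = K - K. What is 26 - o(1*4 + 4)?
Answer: 26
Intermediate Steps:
o(K) = 0
26 - o(1*4 + 4) = 26 - 1*0 = 26 + 0 = 26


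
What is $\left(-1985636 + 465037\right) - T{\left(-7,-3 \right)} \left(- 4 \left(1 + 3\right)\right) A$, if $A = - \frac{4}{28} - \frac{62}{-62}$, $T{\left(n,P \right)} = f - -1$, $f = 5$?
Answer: $- \frac{10643617}{7} \approx -1.5205 \cdot 10^{6}$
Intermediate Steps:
$T{\left(n,P \right)} = 6$ ($T{\left(n,P \right)} = 5 - -1 = 5 + 1 = 6$)
$A = \frac{6}{7}$ ($A = \left(-4\right) \frac{1}{28} - -1 = - \frac{1}{7} + 1 = \frac{6}{7} \approx 0.85714$)
$\left(-1985636 + 465037\right) - T{\left(-7,-3 \right)} \left(- 4 \left(1 + 3\right)\right) A = \left(-1985636 + 465037\right) - 6 \left(- 4 \left(1 + 3\right)\right) \frac{6}{7} = -1520599 - 6 \left(\left(-4\right) 4\right) \frac{6}{7} = -1520599 - 6 \left(-16\right) \frac{6}{7} = -1520599 - \left(-96\right) \frac{6}{7} = -1520599 - - \frac{576}{7} = -1520599 + \frac{576}{7} = - \frac{10643617}{7}$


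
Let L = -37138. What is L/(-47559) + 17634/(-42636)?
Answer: 124126727/337954254 ≈ 0.36729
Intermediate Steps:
L/(-47559) + 17634/(-42636) = -37138/(-47559) + 17634/(-42636) = -37138*(-1/47559) + 17634*(-1/42636) = 37138/47559 - 2939/7106 = 124126727/337954254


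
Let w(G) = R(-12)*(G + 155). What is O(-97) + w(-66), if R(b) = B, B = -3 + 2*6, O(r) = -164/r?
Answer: 77861/97 ≈ 802.69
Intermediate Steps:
B = 9 (B = -3 + 12 = 9)
R(b) = 9
w(G) = 1395 + 9*G (w(G) = 9*(G + 155) = 9*(155 + G) = 1395 + 9*G)
O(-97) + w(-66) = -164/(-97) + (1395 + 9*(-66)) = -164*(-1/97) + (1395 - 594) = 164/97 + 801 = 77861/97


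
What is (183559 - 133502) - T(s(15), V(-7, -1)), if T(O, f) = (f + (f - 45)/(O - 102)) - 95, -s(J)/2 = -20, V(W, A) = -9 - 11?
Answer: 3110599/62 ≈ 50171.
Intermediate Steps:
V(W, A) = -20
s(J) = 40 (s(J) = -2*(-20) = 40)
T(O, f) = -95 + f + (-45 + f)/(-102 + O) (T(O, f) = (f + (-45 + f)/(-102 + O)) - 95 = -95 + f + (-45 + f)/(-102 + O))
(183559 - 133502) - T(s(15), V(-7, -1)) = (183559 - 133502) - (9645 - 101*(-20) - 95*40 + 40*(-20))/(-102 + 40) = 50057 - (9645 + 2020 - 3800 - 800)/(-62) = 50057 - (-1)*7065/62 = 50057 - 1*(-7065/62) = 50057 + 7065/62 = 3110599/62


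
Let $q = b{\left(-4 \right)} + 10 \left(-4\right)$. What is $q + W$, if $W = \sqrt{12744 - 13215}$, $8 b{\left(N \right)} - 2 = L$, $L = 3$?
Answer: $- \frac{315}{8} + i \sqrt{471} \approx -39.375 + 21.703 i$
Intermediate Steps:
$b{\left(N \right)} = \frac{5}{8}$ ($b{\left(N \right)} = \frac{1}{4} + \frac{1}{8} \cdot 3 = \frac{1}{4} + \frac{3}{8} = \frac{5}{8}$)
$W = i \sqrt{471}$ ($W = \sqrt{-471} = i \sqrt{471} \approx 21.703 i$)
$q = - \frac{315}{8}$ ($q = \frac{5}{8} + 10 \left(-4\right) = \frac{5}{8} - 40 = - \frac{315}{8} \approx -39.375$)
$q + W = - \frac{315}{8} + i \sqrt{471}$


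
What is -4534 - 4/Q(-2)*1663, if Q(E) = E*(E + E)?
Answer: -10731/2 ≈ -5365.5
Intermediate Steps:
Q(E) = 2*E² (Q(E) = E*(2*E) = 2*E²)
-4534 - 4/Q(-2)*1663 = -4534 - 4/(2*(-2)²)*1663 = -4534 - 4/(2*4)*1663 = -4534 - 4/8*1663 = -4534 - 4*⅛*1663 = -4534 - ½*1663 = -4534 - 1663/2 = -10731/2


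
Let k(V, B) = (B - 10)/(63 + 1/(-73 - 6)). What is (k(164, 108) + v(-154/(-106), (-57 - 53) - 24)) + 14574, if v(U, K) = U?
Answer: 1922182675/131864 ≈ 14577.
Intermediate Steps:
k(V, B) = -395/2488 + 79*B/4976 (k(V, B) = (-10 + B)/(63 + 1/(-79)) = (-10 + B)/(63 - 1/79) = (-10 + B)/(4976/79) = (-10 + B)*(79/4976) = -395/2488 + 79*B/4976)
(k(164, 108) + v(-154/(-106), (-57 - 53) - 24)) + 14574 = ((-395/2488 + (79/4976)*108) - 154/(-106)) + 14574 = ((-395/2488 + 2133/1244) - 154*(-1/106)) + 14574 = (3871/2488 + 77/53) + 14574 = 396739/131864 + 14574 = 1922182675/131864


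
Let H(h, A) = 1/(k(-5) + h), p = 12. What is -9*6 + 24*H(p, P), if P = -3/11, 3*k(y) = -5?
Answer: -1602/31 ≈ -51.677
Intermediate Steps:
k(y) = -5/3 (k(y) = (⅓)*(-5) = -5/3)
P = -3/11 (P = -3*1/11 = -3/11 ≈ -0.27273)
H(h, A) = 1/(-5/3 + h)
-9*6 + 24*H(p, P) = -9*6 + 24*(3/(-5 + 3*12)) = -54 + 24*(3/(-5 + 36)) = -54 + 24*(3/31) = -54 + 72/31 = -1602/31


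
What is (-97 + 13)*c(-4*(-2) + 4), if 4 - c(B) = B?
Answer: 672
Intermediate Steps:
c(B) = 4 - B
(-97 + 13)*c(-4*(-2) + 4) = (-97 + 13)*(4 - (-4*(-2) + 4)) = -84*(4 - (8 + 4)) = -84*(4 - 1*12) = -84*(4 - 12) = -84*(-8) = 672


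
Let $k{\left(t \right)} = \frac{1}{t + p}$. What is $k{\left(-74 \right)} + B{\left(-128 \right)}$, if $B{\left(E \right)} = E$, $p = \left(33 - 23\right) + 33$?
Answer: $- \frac{3969}{31} \approx -128.03$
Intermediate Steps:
$p = 43$ ($p = 10 + 33 = 43$)
$k{\left(t \right)} = \frac{1}{43 + t}$ ($k{\left(t \right)} = \frac{1}{t + 43} = \frac{1}{43 + t}$)
$k{\left(-74 \right)} + B{\left(-128 \right)} = \frac{1}{43 - 74} - 128 = \frac{1}{-31} - 128 = - \frac{1}{31} - 128 = - \frac{3969}{31}$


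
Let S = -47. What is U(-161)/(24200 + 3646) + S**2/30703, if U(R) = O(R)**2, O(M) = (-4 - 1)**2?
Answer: 80701189/854955738 ≈ 0.094392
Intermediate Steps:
O(M) = 25 (O(M) = (-5)**2 = 25)
U(R) = 625 (U(R) = 25**2 = 625)
U(-161)/(24200 + 3646) + S**2/30703 = 625/(24200 + 3646) + (-47)**2/30703 = 625/27846 + 2209*(1/30703) = 625*(1/27846) + 2209/30703 = 625/27846 + 2209/30703 = 80701189/854955738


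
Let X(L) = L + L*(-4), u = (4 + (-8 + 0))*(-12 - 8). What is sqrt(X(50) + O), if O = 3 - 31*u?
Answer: I*sqrt(2627) ≈ 51.254*I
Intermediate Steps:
u = 80 (u = (4 - 8)*(-20) = -4*(-20) = 80)
O = -2477 (O = 3 - 31*80 = 3 - 2480 = -2477)
X(L) = -3*L (X(L) = L - 4*L = -3*L)
sqrt(X(50) + O) = sqrt(-3*50 - 2477) = sqrt(-150 - 2477) = sqrt(-2627) = I*sqrt(2627)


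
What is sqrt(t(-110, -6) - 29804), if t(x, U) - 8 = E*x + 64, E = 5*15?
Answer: I*sqrt(37982) ≈ 194.89*I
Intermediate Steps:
E = 75
t(x, U) = 72 + 75*x (t(x, U) = 8 + (75*x + 64) = 8 + (64 + 75*x) = 72 + 75*x)
sqrt(t(-110, -6) - 29804) = sqrt((72 + 75*(-110)) - 29804) = sqrt((72 - 8250) - 29804) = sqrt(-8178 - 29804) = sqrt(-37982) = I*sqrt(37982)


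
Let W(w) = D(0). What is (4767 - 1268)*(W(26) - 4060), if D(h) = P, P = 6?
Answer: -14184946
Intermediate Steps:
D(h) = 6
W(w) = 6
(4767 - 1268)*(W(26) - 4060) = (4767 - 1268)*(6 - 4060) = 3499*(-4054) = -14184946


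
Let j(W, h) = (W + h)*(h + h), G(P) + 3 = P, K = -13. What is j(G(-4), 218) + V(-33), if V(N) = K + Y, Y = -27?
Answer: 91956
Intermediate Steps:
G(P) = -3 + P
j(W, h) = 2*h*(W + h) (j(W, h) = (W + h)*(2*h) = 2*h*(W + h))
V(N) = -40 (V(N) = -13 - 27 = -40)
j(G(-4), 218) + V(-33) = 2*218*((-3 - 4) + 218) - 40 = 2*218*(-7 + 218) - 40 = 2*218*211 - 40 = 91996 - 40 = 91956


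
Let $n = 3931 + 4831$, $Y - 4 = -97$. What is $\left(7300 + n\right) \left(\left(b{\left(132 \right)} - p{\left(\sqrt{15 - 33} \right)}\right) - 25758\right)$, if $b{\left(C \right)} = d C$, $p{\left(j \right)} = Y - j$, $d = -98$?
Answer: $-620009262 + 48186 i \sqrt{2} \approx -6.2001 \cdot 10^{8} + 68145.0 i$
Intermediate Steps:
$Y = -93$ ($Y = 4 - 97 = -93$)
$p{\left(j \right)} = -93 - j$
$n = 8762$
$b{\left(C \right)} = - 98 C$
$\left(7300 + n\right) \left(\left(b{\left(132 \right)} - p{\left(\sqrt{15 - 33} \right)}\right) - 25758\right) = \left(7300 + 8762\right) \left(\left(\left(-98\right) 132 - \left(-93 - \sqrt{15 - 33}\right)\right) - 25758\right) = 16062 \left(\left(-12936 - \left(-93 - \sqrt{-18}\right)\right) - 25758\right) = 16062 \left(\left(-12936 - \left(-93 - 3 i \sqrt{2}\right)\right) - 25758\right) = 16062 \left(\left(-12936 + \left(93 + 3 i \sqrt{2}\right)\right) - 25758\right) = 16062 \left(\left(-12843 + 3 i \sqrt{2}\right) - 25758\right) = 16062 \left(-38601 + 3 i \sqrt{2}\right) = -620009262 + 48186 i \sqrt{2}$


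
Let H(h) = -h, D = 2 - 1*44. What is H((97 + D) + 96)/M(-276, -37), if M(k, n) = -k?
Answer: -151/276 ≈ -0.54710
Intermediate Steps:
D = -42 (D = 2 - 44 = -42)
H((97 + D) + 96)/M(-276, -37) = (-((97 - 42) + 96))/((-1*(-276))) = -(55 + 96)/276 = -1*151*(1/276) = -151*1/276 = -151/276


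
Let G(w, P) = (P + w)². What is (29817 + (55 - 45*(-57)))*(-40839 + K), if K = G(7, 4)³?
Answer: 56139429514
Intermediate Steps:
K = 1771561 (K = ((4 + 7)²)³ = (11²)³ = 121³ = 1771561)
(29817 + (55 - 45*(-57)))*(-40839 + K) = (29817 + (55 - 45*(-57)))*(-40839 + 1771561) = (29817 + (55 + 2565))*1730722 = (29817 + 2620)*1730722 = 32437*1730722 = 56139429514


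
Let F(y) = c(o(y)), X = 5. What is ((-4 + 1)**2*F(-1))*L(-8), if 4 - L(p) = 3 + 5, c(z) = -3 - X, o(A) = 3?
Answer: 288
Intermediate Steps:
c(z) = -8 (c(z) = -3 - 1*5 = -3 - 5 = -8)
F(y) = -8
L(p) = -4 (L(p) = 4 - (3 + 5) = 4 - 1*8 = 4 - 8 = -4)
((-4 + 1)**2*F(-1))*L(-8) = ((-4 + 1)**2*(-8))*(-4) = ((-3)**2*(-8))*(-4) = (9*(-8))*(-4) = -72*(-4) = 288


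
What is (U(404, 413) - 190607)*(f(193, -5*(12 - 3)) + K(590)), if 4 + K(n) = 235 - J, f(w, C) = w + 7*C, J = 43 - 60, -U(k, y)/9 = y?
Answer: -24484824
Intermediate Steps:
U(k, y) = -9*y
J = -17
K(n) = 248 (K(n) = -4 + (235 - 1*(-17)) = -4 + (235 + 17) = -4 + 252 = 248)
(U(404, 413) - 190607)*(f(193, -5*(12 - 3)) + K(590)) = (-9*413 - 190607)*((193 + 7*(-5*(12 - 3))) + 248) = (-3717 - 190607)*((193 + 7*(-5*9)) + 248) = -194324*((193 + 7*(-45)) + 248) = -194324*((193 - 315) + 248) = -194324*(-122 + 248) = -194324*126 = -24484824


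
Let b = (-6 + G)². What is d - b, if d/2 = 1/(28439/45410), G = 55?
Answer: -68191219/28439 ≈ -2397.8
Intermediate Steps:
d = 90820/28439 (d = 2/((28439/45410)) = 2/((28439*(1/45410))) = 2/(28439/45410) = 2*(45410/28439) = 90820/28439 ≈ 3.1935)
b = 2401 (b = (-6 + 55)² = 49² = 2401)
d - b = 90820/28439 - 1*2401 = 90820/28439 - 2401 = -68191219/28439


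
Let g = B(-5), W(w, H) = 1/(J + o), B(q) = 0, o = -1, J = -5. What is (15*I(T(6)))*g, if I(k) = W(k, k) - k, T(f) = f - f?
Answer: 0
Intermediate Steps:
T(f) = 0
W(w, H) = -⅙ (W(w, H) = 1/(-5 - 1) = 1/(-6) = -⅙)
I(k) = -⅙ - k
g = 0
(15*I(T(6)))*g = (15*(-⅙ - 1*0))*0 = (15*(-⅙ + 0))*0 = (15*(-⅙))*0 = -5/2*0 = 0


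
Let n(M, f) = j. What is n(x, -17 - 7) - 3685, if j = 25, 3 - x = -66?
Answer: -3660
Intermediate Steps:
x = 69 (x = 3 - 1*(-66) = 3 + 66 = 69)
n(M, f) = 25
n(x, -17 - 7) - 3685 = 25 - 3685 = -3660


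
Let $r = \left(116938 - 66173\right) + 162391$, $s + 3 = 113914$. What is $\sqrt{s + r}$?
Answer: $\sqrt{327067} \approx 571.9$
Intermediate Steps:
$s = 113911$ ($s = -3 + 113914 = 113911$)
$r = 213156$ ($r = \left(116938 - 66173\right) + 162391 = 50765 + 162391 = 213156$)
$\sqrt{s + r} = \sqrt{113911 + 213156} = \sqrt{327067}$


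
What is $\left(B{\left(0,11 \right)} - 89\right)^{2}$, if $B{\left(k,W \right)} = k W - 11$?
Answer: $10000$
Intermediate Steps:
$B{\left(k,W \right)} = -11 + W k$ ($B{\left(k,W \right)} = W k - 11 = -11 + W k$)
$\left(B{\left(0,11 \right)} - 89\right)^{2} = \left(\left(-11 + 11 \cdot 0\right) - 89\right)^{2} = \left(\left(-11 + 0\right) - 89\right)^{2} = \left(-11 - 89\right)^{2} = \left(-100\right)^{2} = 10000$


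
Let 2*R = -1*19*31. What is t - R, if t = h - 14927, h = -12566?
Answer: -54397/2 ≈ -27199.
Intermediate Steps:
R = -589/2 (R = (-1*19*31)/2 = (-19*31)/2 = (½)*(-589) = -589/2 ≈ -294.50)
t = -27493 (t = -12566 - 14927 = -27493)
t - R = -27493 - 1*(-589/2) = -27493 + 589/2 = -54397/2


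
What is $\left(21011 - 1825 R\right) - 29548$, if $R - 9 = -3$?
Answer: $-19487$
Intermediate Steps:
$R = 6$ ($R = 9 - 3 = 6$)
$\left(21011 - 1825 R\right) - 29548 = \left(21011 - 10950\right) - 29548 = 10061 - 29548 = -19487$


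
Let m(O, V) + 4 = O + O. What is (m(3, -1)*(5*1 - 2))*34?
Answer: 204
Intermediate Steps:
m(O, V) = -4 + 2*O (m(O, V) = -4 + (O + O) = -4 + 2*O)
(m(3, -1)*(5*1 - 2))*34 = ((-4 + 2*3)*(5*1 - 2))*34 = ((-4 + 6)*(5 - 2))*34 = (2*3)*34 = 6*34 = 204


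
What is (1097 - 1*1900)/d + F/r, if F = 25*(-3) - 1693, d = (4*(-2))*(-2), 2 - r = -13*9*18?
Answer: -25309/496 ≈ -51.026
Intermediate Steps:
r = 2108 (r = 2 - (-13*9)*18 = 2 - (-117)*18 = 2 - 1*(-2106) = 2 + 2106 = 2108)
d = 16 (d = -8*(-2) = 16)
F = -1768 (F = -75 - 1693 = -1768)
(1097 - 1*1900)/d + F/r = (1097 - 1*1900)/16 - 1768/2108 = (1097 - 1900)*(1/16) - 1768*1/2108 = -803*1/16 - 26/31 = -803/16 - 26/31 = -25309/496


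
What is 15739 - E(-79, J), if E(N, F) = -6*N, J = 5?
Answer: 15265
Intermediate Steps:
15739 - E(-79, J) = 15739 - (-6)*(-79) = 15739 - 1*474 = 15739 - 474 = 15265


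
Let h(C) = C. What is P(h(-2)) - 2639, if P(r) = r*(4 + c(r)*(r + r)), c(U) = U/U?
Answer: -2639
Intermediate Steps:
c(U) = 1
P(r) = r*(4 + 2*r) (P(r) = r*(4 + 1*(r + r)) = r*(4 + 1*(2*r)) = r*(4 + 2*r))
P(h(-2)) - 2639 = 2*(-2)*(2 - 2) - 2639 = 2*(-2)*0 - 2639 = 0 - 2639 = -2639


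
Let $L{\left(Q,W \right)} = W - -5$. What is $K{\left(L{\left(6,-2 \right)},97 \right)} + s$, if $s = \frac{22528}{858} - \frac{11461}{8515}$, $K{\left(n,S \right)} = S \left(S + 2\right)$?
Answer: $\frac{18918844}{1965} \approx 9627.9$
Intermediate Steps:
$L{\left(Q,W \right)} = 5 + W$ ($L{\left(Q,W \right)} = W + 5 = 5 + W$)
$K{\left(n,S \right)} = S \left(2 + S\right)$
$s = \frac{48949}{1965}$ ($s = 22528 \cdot \frac{1}{858} - \frac{11461}{8515} = \frac{1024}{39} - \frac{11461}{8515} = \frac{48949}{1965} \approx 24.91$)
$K{\left(L{\left(6,-2 \right)},97 \right)} + s = 97 \left(2 + 97\right) + \frac{48949}{1965} = 97 \cdot 99 + \frac{48949}{1965} = 9603 + \frac{48949}{1965} = \frac{18918844}{1965}$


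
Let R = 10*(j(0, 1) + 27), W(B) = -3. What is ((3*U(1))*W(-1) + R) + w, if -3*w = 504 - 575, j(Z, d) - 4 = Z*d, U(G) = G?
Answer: 974/3 ≈ 324.67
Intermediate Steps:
j(Z, d) = 4 + Z*d
w = 71/3 (w = -(504 - 575)/3 = -⅓*(-71) = 71/3 ≈ 23.667)
R = 310 (R = 10*((4 + 0*1) + 27) = 10*((4 + 0) + 27) = 10*(4 + 27) = 10*31 = 310)
((3*U(1))*W(-1) + R) + w = ((3*1)*(-3) + 310) + 71/3 = (3*(-3) + 310) + 71/3 = (-9 + 310) + 71/3 = 301 + 71/3 = 974/3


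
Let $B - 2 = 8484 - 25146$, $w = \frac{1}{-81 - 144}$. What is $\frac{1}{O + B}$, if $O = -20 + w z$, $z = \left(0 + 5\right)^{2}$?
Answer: $- \frac{9}{150121} \approx -5.9952 \cdot 10^{-5}$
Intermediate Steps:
$w = - \frac{1}{225}$ ($w = \frac{1}{-225} = - \frac{1}{225} \approx -0.0044444$)
$z = 25$ ($z = 5^{2} = 25$)
$O = - \frac{181}{9}$ ($O = -20 - \frac{1}{9} = - \frac{181}{9} \approx -20.111$)
$B = -16660$ ($B = 2 + \left(8484 - 25146\right) = 2 - 16662 = -16660$)
$\frac{1}{O + B} = \frac{1}{- \frac{181}{9} - 16660} = \frac{1}{- \frac{150121}{9}} = - \frac{9}{150121}$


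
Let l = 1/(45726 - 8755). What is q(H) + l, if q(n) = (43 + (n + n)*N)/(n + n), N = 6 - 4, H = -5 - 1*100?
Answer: 13938277/7763910 ≈ 1.7953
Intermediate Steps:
H = -105 (H = -5 - 100 = -105)
N = 2
l = 1/36971 ≈ 2.7048e-5
q(n) = (43 + 4*n)/(2*n) (q(n) = (43 + (n + n)*2)/(n + n) = (43 + (2*n)*2)/((2*n)) = (43 + 4*n)*(1/(2*n)) = (43 + 4*n)/(2*n))
q(H) + l = (2 + (43/2)/(-105)) + 1/36971 = (2 + (43/2)*(-1/105)) + 1/36971 = (2 - 43/210) + 1/36971 = 377/210 + 1/36971 = 13938277/7763910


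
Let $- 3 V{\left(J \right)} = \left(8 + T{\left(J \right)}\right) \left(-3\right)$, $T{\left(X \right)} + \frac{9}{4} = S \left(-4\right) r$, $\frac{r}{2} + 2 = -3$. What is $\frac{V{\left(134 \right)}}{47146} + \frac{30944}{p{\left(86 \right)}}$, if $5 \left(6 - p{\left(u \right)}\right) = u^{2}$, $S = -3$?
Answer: $- \frac{14590541371}{694554872} \approx -21.007$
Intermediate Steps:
$r = -10$ ($r = -4 + 2 \left(-3\right) = -4 - 6 = -10$)
$T{\left(X \right)} = - \frac{489}{4}$ ($T{\left(X \right)} = - \frac{9}{4} + \left(-3\right) \left(-4\right) \left(-10\right) = - \frac{9}{4} + 12 \left(-10\right) = - \frac{9}{4} - 120 = - \frac{489}{4}$)
$p{\left(u \right)} = 6 - \frac{u^{2}}{5}$
$V{\left(J \right)} = - \frac{457}{4}$ ($V{\left(J \right)} = - \frac{\left(8 - \frac{489}{4}\right) \left(-3\right)}{3} = - \frac{\left(- \frac{457}{4}\right) \left(-3\right)}{3} = \left(- \frac{1}{3}\right) \frac{1371}{4} = - \frac{457}{4}$)
$\frac{V{\left(134 \right)}}{47146} + \frac{30944}{p{\left(86 \right)}} = - \frac{457}{4 \cdot 47146} + \frac{30944}{6 - \frac{86^{2}}{5}} = \left(- \frac{457}{4}\right) \frac{1}{47146} + \frac{30944}{6 - \frac{7396}{5}} = - \frac{457}{188584} + \frac{30944}{6 - \frac{7396}{5}} = - \frac{457}{188584} + \frac{30944}{- \frac{7366}{5}} = - \frac{457}{188584} + 30944 \left(- \frac{5}{7366}\right) = - \frac{457}{188584} - \frac{77360}{3683} = - \frac{14590541371}{694554872}$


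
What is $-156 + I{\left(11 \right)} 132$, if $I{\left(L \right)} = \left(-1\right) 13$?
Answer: $-1872$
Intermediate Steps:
$I{\left(L \right)} = -13$
$-156 + I{\left(11 \right)} 132 = -156 - 1716 = -1872$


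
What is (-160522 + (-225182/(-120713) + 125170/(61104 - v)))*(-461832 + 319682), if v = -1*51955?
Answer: 311410008882725545900/13647691067 ≈ 2.2818e+10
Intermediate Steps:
v = -51955
(-160522 + (-225182/(-120713) + 125170/(61104 - v)))*(-461832 + 319682) = (-160522 + (-225182/(-120713) + 125170/(61104 - 1*(-51955))))*(-461832 + 319682) = (-160522 + (-225182*(-1/120713) + 125170/(61104 + 51955)))*(-142150) = (-160522 + (225182/120713 + 125170/113059))*(-142150) = (-160522 + 40568497948/13647691067)*(-142150) = -2190714096959026/13647691067*(-142150) = 311410008882725545900/13647691067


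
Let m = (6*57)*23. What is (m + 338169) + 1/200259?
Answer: 69296623066/200259 ≈ 3.4604e+5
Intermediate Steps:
m = 7866 (m = 342*23 = 7866)
(m + 338169) + 1/200259 = (7866 + 338169) + 1/200259 = 346035 + 1/200259 = 69296623066/200259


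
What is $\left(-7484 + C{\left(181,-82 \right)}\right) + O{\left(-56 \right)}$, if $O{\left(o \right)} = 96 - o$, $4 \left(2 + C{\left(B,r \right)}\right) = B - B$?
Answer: $-7334$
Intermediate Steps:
$C{\left(B,r \right)} = -2$ ($C{\left(B,r \right)} = -2 + \frac{B - B}{4} = -2 + \frac{1}{4} \cdot 0 = -2 + 0 = -2$)
$\left(-7484 + C{\left(181,-82 \right)}\right) + O{\left(-56 \right)} = \left(-7484 - 2\right) + \left(96 - -56\right) = -7486 + \left(96 + 56\right) = -7486 + 152 = -7334$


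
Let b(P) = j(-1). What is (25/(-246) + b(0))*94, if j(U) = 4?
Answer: 45073/123 ≈ 366.45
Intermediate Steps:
b(P) = 4
(25/(-246) + b(0))*94 = (25/(-246) + 4)*94 = (25*(-1/246) + 4)*94 = (-25/246 + 4)*94 = (959/246)*94 = 45073/123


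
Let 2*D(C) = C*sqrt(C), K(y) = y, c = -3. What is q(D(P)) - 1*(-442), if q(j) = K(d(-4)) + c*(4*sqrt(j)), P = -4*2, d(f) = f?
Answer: 438 + 24*(-2)**(3/4) ≈ 409.46 + 28.541*I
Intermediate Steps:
P = -8
D(C) = C**(3/2)/2 (D(C) = (C*sqrt(C))/2 = C**(3/2)/2)
q(j) = -4 - 12*sqrt(j)
q(D(P)) - 1*(-442) = (-4 - 12*sqrt(2)*(-4*(-1)**(3/4)*2**(1/4))/2) - 1*(-442) = (-4 - 12*sqrt(2)*(4*2**(1/4)*sqrt(-I))/2) + 442 = (-4 - 12*2*2**(3/4)*sqrt(-I)) + 442 = (-4 - 24*2**(3/4)*sqrt(-I)) + 442 = 438 - 24*2**(3/4)*sqrt(-I)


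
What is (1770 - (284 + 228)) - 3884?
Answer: -2626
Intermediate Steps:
(1770 - (284 + 228)) - 3884 = (1770 - 1*512) - 3884 = (1770 - 512) - 3884 = 1258 - 3884 = -2626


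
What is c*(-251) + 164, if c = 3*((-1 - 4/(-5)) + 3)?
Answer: -9722/5 ≈ -1944.4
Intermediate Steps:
c = 42/5 (c = 3*((-1 - 4*(-⅕)) + 3) = 3*((-1 + ⅘) + 3) = 3*(-⅕ + 3) = 3*(14/5) = 42/5 ≈ 8.4000)
c*(-251) + 164 = (42/5)*(-251) + 164 = -10542/5 + 164 = -9722/5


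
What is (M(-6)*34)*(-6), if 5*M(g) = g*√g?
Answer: 1224*I*√6/5 ≈ 599.63*I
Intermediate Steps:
M(g) = g^(3/2)/5 (M(g) = (g*√g)/5 = g^(3/2)/5)
(M(-6)*34)*(-6) = (((-6)^(3/2)/5)*34)*(-6) = (((-6*I*√6)/5)*34)*(-6) = (-6*I*√6/5*34)*(-6) = -204*I*√6/5*(-6) = 1224*I*√6/5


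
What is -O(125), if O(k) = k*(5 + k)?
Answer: -16250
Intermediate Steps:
-O(125) = -125*(5 + 125) = -125*130 = -1*16250 = -16250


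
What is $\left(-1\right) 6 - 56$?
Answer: $-62$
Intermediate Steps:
$\left(-1\right) 6 - 56 = -6 - 56 = -62$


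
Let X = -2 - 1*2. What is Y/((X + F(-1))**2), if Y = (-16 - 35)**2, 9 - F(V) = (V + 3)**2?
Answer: 2601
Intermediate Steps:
F(V) = 9 - (3 + V)**2 (F(V) = 9 - (V + 3)**2 = 9 - (3 + V)**2)
Y = 2601 (Y = (-51)**2 = 2601)
X = -4 (X = -2 - 2 = -4)
Y/((X + F(-1))**2) = 2601/((-4 + (9 - (3 - 1)**2))**2) = 2601/((-4 + (9 - 1*2**2))**2) = 2601/((-4 + (9 - 1*4))**2) = 2601/((-4 + (9 - 4))**2) = 2601/((-4 + 5)**2) = 2601/(1**2) = 2601/1 = 2601*1 = 2601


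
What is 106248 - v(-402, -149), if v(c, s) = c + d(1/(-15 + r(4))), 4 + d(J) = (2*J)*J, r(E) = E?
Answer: 12905132/121 ≈ 1.0665e+5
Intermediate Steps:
d(J) = -4 + 2*J² (d(J) = -4 + (2*J)*J = -4 + 2*J²)
v(c, s) = -482/121 + c (v(c, s) = c + (-4 + 2*(1/(-15 + 4))²) = c + (-4 + 2*(1/(-11))²) = c + (-4 + 2*(-1/11)²) = c + (-4 + 2*(1/121)) = c + (-4 + 2/121) = c - 482/121 = -482/121 + c)
106248 - v(-402, -149) = 106248 - (-482/121 - 402) = 106248 - 1*(-49124/121) = 106248 + 49124/121 = 12905132/121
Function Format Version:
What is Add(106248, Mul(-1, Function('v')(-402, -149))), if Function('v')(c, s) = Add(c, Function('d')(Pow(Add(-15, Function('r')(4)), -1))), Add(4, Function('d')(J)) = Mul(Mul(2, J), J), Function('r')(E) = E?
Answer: Rational(12905132, 121) ≈ 1.0665e+5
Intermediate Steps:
Function('d')(J) = Add(-4, Mul(2, Pow(J, 2))) (Function('d')(J) = Add(-4, Mul(Mul(2, J), J)) = Add(-4, Mul(2, Pow(J, 2))))
Function('v')(c, s) = Add(Rational(-482, 121), c) (Function('v')(c, s) = Add(c, Add(-4, Mul(2, Pow(Pow(Add(-15, 4), -1), 2)))) = Add(c, Add(-4, Mul(2, Pow(Pow(-11, -1), 2)))) = Add(c, Add(-4, Mul(2, Pow(Rational(-1, 11), 2)))) = Add(c, Add(-4, Mul(2, Rational(1, 121)))) = Add(c, Add(-4, Rational(2, 121))) = Add(c, Rational(-482, 121)) = Add(Rational(-482, 121), c))
Add(106248, Mul(-1, Function('v')(-402, -149))) = Add(106248, Mul(-1, Add(Rational(-482, 121), -402))) = Add(106248, Mul(-1, Rational(-49124, 121))) = Add(106248, Rational(49124, 121)) = Rational(12905132, 121)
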